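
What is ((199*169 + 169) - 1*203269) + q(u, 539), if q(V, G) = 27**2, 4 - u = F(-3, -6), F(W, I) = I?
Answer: -168740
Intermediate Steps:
u = 10 (u = 4 - 1*(-6) = 4 + 6 = 10)
q(V, G) = 729
((199*169 + 169) - 1*203269) + q(u, 539) = ((199*169 + 169) - 1*203269) + 729 = ((33631 + 169) - 203269) + 729 = (33800 - 203269) + 729 = -169469 + 729 = -168740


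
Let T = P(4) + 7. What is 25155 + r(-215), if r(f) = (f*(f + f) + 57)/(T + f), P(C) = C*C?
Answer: 4737253/192 ≈ 24673.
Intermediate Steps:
P(C) = C**2
T = 23 (T = 4**2 + 7 = 16 + 7 = 23)
r(f) = (57 + 2*f**2)/(23 + f) (r(f) = (f*(f + f) + 57)/(23 + f) = (f*(2*f) + 57)/(23 + f) = (2*f**2 + 57)/(23 + f) = (57 + 2*f**2)/(23 + f))
25155 + r(-215) = 25155 + (57 + 2*(-215)**2)/(23 - 215) = 25155 + (57 + 2*46225)/(-192) = 25155 - (57 + 92450)/192 = 25155 - 1/192*92507 = 25155 - 92507/192 = 4737253/192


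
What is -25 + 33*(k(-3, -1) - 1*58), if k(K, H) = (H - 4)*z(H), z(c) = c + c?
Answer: -1609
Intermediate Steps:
z(c) = 2*c
k(K, H) = 2*H*(-4 + H) (k(K, H) = (H - 4)*(2*H) = (-4 + H)*(2*H) = 2*H*(-4 + H))
-25 + 33*(k(-3, -1) - 1*58) = -25 + 33*(2*(-1)*(-4 - 1) - 1*58) = -25 + 33*(2*(-1)*(-5) - 58) = -25 + 33*(10 - 58) = -25 + 33*(-48) = -25 - 1584 = -1609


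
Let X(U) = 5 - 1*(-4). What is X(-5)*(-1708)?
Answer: -15372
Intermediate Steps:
X(U) = 9 (X(U) = 5 + 4 = 9)
X(-5)*(-1708) = 9*(-1708) = -15372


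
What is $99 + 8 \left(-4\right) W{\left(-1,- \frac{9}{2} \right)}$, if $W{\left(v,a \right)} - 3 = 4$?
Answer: $-125$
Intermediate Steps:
$W{\left(v,a \right)} = 7$ ($W{\left(v,a \right)} = 3 + 4 = 7$)
$99 + 8 \left(-4\right) W{\left(-1,- \frac{9}{2} \right)} = 99 + 8 \left(-4\right) 7 = 99 - 224 = -125$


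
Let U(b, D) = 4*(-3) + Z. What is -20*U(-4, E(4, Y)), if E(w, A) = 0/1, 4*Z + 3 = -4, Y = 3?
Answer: 275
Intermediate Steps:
Z = -7/4 (Z = -¾ + (¼)*(-4) = -¾ - 1 = -7/4 ≈ -1.7500)
E(w, A) = 0 (E(w, A) = 0*1 = 0)
U(b, D) = -55/4 (U(b, D) = 4*(-3) - 7/4 = -12 - 7/4 = -55/4)
-20*U(-4, E(4, Y)) = -20*(-55/4) = 275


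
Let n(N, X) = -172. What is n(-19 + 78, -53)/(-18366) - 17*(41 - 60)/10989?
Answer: 1303721/33637329 ≈ 0.038758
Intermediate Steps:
n(-19 + 78, -53)/(-18366) - 17*(41 - 60)/10989 = -172/(-18366) - 17*(41 - 60)/10989 = -172*(-1/18366) - 17*(-19)*(1/10989) = 86/9183 + 323*(1/10989) = 86/9183 + 323/10989 = 1303721/33637329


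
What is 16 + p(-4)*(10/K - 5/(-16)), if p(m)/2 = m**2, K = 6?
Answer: 238/3 ≈ 79.333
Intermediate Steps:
p(m) = 2*m**2
16 + p(-4)*(10/K - 5/(-16)) = 16 + (2*(-4)**2)*(10/6 - 5/(-16)) = 16 + (2*16)*(10*(1/6) - 5*(-1/16)) = 16 + 32*(5/3 + 5/16) = 16 + 32*(95/48) = 16 + 190/3 = 238/3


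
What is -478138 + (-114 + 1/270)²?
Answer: -33908913359/72900 ≈ -4.6514e+5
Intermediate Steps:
-478138 + (-114 + 1/270)² = -478138 + (-30779/270)² = -478138 + 947346841/72900 = -33908913359/72900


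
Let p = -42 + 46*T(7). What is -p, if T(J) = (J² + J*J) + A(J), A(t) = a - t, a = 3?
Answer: -4282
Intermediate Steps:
A(t) = 3 - t
T(J) = 3 - J + 2*J² (T(J) = (J² + J*J) + (3 - J) = (J² + J²) + (3 - J) = 2*J² + (3 - J) = 3 - J + 2*J²)
p = 4282 (p = -42 + 46*(3 - 1*7 + 2*7²) = -42 + 46*(3 - 7 + 2*49) = -42 + 46*(3 - 7 + 98) = -42 + 46*94 = -42 + 4324 = 4282)
-p = -1*4282 = -4282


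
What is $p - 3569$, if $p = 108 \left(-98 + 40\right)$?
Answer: $-9833$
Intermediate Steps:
$p = -6264$ ($p = 108 \left(-58\right) = -6264$)
$p - 3569 = -6264 - 3569 = -9833$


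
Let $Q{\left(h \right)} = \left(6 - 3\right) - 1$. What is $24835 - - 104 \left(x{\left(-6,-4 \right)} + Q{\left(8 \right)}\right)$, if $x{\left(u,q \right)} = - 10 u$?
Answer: $31283$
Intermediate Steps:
$Q{\left(h \right)} = 2$ ($Q{\left(h \right)} = 3 - 1 = 2$)
$24835 - - 104 \left(x{\left(-6,-4 \right)} + Q{\left(8 \right)}\right) = 24835 - - 104 \left(\left(-10\right) \left(-6\right) + 2\right) = 24835 - - 104 \left(60 + 2\right) = 24835 - \left(-104\right) 62 = 24835 - -6448 = 24835 + 6448 = 31283$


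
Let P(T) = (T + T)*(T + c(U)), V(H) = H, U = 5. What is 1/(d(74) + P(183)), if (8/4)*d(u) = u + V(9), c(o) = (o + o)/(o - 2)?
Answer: 2/136479 ≈ 1.4654e-5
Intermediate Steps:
c(o) = 2*o/(-2 + o) (c(o) = (2*o)/(-2 + o) = 2*o/(-2 + o))
d(u) = 9/2 + u/2 (d(u) = (u + 9)/2 = (9 + u)/2 = 9/2 + u/2)
P(T) = 2*T*(10/3 + T) (P(T) = (T + T)*(T + 2*5/(-2 + 5)) = (2*T)*(T + 2*5/3) = (2*T)*(T + 2*5*(⅓)) = (2*T)*(T + 10/3) = (2*T)*(10/3 + T) = 2*T*(10/3 + T))
1/(d(74) + P(183)) = 1/((9/2 + (½)*74) + (⅔)*183*(10 + 3*183)) = 1/((9/2 + 37) + (⅔)*183*(10 + 549)) = 1/(83/2 + (⅔)*183*559) = 1/(83/2 + 68198) = 1/(136479/2) = 2/136479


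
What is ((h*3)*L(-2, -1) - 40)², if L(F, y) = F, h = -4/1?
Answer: 256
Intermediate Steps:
h = -4 (h = -4*1 = -4)
((h*3)*L(-2, -1) - 40)² = (-4*3*(-2) - 40)² = (-12*(-2) - 40)² = (24 - 40)² = (-16)² = 256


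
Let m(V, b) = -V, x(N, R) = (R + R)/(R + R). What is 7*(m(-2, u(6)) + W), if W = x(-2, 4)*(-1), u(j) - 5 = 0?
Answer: 7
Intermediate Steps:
u(j) = 5 (u(j) = 5 + 0 = 5)
x(N, R) = 1 (x(N, R) = (2*R)/((2*R)) = (2*R)*(1/(2*R)) = 1)
W = -1 (W = 1*(-1) = -1)
7*(m(-2, u(6)) + W) = 7*(-1*(-2) - 1) = 7*(2 - 1) = 7*1 = 7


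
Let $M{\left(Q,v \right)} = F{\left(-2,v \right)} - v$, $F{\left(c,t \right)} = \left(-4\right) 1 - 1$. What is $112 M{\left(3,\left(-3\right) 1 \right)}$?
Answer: $-224$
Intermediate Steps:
$F{\left(c,t \right)} = -5$ ($F{\left(c,t \right)} = -4 - 1 = -5$)
$M{\left(Q,v \right)} = -5 - v$
$112 M{\left(3,\left(-3\right) 1 \right)} = 112 \left(-5 - \left(-3\right) 1\right) = 112 \left(-5 - -3\right) = 112 \left(-5 + 3\right) = 112 \left(-2\right) = -224$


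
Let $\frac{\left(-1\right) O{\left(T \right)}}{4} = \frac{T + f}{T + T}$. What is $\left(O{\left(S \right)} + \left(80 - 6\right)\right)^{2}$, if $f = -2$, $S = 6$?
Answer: $\frac{47524}{9} \approx 5280.4$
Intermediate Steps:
$O{\left(T \right)} = - \frac{2 \left(-2 + T\right)}{T}$ ($O{\left(T \right)} = - 4 \frac{T - 2}{T + T} = - 4 \frac{-2 + T}{2 T} = - \frac{2 \left(-2 + T\right)}{T}$)
$\left(O{\left(S \right)} + \left(80 - 6\right)\right)^{2} = \left(\left(-2 + \frac{4}{6}\right) + \left(80 - 6\right)\right)^{2} = \left(\left(-2 + 4 \cdot \frac{1}{6}\right) + 74\right)^{2} = \left(\left(-2 + \frac{2}{3}\right) + 74\right)^{2} = \left(- \frac{4}{3} + 74\right)^{2} = \left(\frac{218}{3}\right)^{2} = \frac{47524}{9}$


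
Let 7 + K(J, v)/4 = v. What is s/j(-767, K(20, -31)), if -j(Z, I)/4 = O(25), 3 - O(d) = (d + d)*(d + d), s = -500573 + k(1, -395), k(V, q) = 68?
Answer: -500505/9988 ≈ -50.111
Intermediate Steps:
K(J, v) = -28 + 4*v
s = -500505 (s = -500573 + 68 = -500505)
O(d) = 3 - 4*d**2 (O(d) = 3 - (d + d)*(d + d) = 3 - 2*d*2*d = 3 - 4*d**2)
j(Z, I) = 9988 (j(Z, I) = -4*(3 - 4*25**2) = -4*(3 - 4*625) = -4*(3 - 2500) = -4*(-2497) = 9988)
s/j(-767, K(20, -31)) = -500505/9988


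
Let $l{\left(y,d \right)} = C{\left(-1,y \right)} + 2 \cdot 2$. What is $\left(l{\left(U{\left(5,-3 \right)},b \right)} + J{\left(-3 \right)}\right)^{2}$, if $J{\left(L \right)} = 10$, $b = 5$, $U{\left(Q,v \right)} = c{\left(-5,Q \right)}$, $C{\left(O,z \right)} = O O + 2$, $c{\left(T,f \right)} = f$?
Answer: $289$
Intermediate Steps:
$C{\left(O,z \right)} = 2 + O^{2}$ ($C{\left(O,z \right)} = O^{2} + 2 = 2 + O^{2}$)
$U{\left(Q,v \right)} = Q$
$l{\left(y,d \right)} = 7$ ($l{\left(y,d \right)} = \left(2 + \left(-1\right)^{2}\right) + 2 \cdot 2 = \left(2 + 1\right) + 4 = 3 + 4 = 7$)
$\left(l{\left(U{\left(5,-3 \right)},b \right)} + J{\left(-3 \right)}\right)^{2} = \left(7 + 10\right)^{2} = 17^{2} = 289$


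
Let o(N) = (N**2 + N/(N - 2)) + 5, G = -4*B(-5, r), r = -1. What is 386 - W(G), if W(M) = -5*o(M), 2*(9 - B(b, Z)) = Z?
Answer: 30543/4 ≈ 7635.8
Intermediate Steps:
B(b, Z) = 9 - Z/2
G = -38 (G = -4*(9 - 1/2*(-1)) = -4*(9 + 1/2) = -4*19/2 = -38)
o(N) = 5 + N**2 + N/(-2 + N) (o(N) = (N**2 + N/(-2 + N)) + 5 = 5 + N**2 + N/(-2 + N))
W(M) = -5*(-10 + M**3 - 2*M**2 + 6*M)/(-2 + M)
386 - W(G) = 386 - 5*(10 - 1*(-38)**3 - 6*(-38) + 2*(-38)**2)/(-2 - 38) = 386 - 5*(10 - 1*(-54872) + 228 + 2*1444)/(-40) = 386 - 5*(-1)*(10 + 54872 + 228 + 2888)/40 = 386 - 5*(-1)*57998/40 = 386 - 1*(-28999/4) = 386 + 28999/4 = 30543/4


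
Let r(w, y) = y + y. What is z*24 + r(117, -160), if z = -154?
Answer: -4016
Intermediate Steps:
r(w, y) = 2*y
z*24 + r(117, -160) = -154*24 + 2*(-160) = -3696 - 320 = -4016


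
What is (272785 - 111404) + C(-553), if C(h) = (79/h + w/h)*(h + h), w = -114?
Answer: 161311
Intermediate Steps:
C(h) = -70 (C(h) = (79/h - 114/h)*(h + h) = (-35/h)*(2*h) = -70)
(272785 - 111404) + C(-553) = (272785 - 111404) - 70 = 161381 - 70 = 161311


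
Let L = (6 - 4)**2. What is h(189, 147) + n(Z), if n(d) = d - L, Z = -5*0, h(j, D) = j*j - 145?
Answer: 35572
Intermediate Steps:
h(j, D) = -145 + j**2 (h(j, D) = j**2 - 145 = -145 + j**2)
Z = 0
L = 4 (L = 2**2 = 4)
n(d) = -4 + d (n(d) = d - 1*4 = d - 4 = -4 + d)
h(189, 147) + n(Z) = (-145 + 189**2) + (-4 + 0) = (-145 + 35721) - 4 = 35576 - 4 = 35572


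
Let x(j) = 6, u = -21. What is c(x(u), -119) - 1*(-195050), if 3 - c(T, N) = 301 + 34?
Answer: 194718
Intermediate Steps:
c(T, N) = -332 (c(T, N) = 3 - (301 + 34) = 3 - 1*335 = 3 - 335 = -332)
c(x(u), -119) - 1*(-195050) = -332 - 1*(-195050) = -332 + 195050 = 194718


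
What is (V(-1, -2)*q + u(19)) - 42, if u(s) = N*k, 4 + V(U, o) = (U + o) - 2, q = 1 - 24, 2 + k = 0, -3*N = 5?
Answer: 505/3 ≈ 168.33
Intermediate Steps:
N = -5/3 (N = -⅓*5 = -5/3 ≈ -1.6667)
k = -2 (k = -2 + 0 = -2)
q = -23
V(U, o) = -6 + U + o (V(U, o) = -4 + ((U + o) - 2) = -4 + (-2 + U + o) = -6 + U + o)
u(s) = 10/3 (u(s) = -5/3*(-2) = 10/3)
(V(-1, -2)*q + u(19)) - 42 = ((-6 - 1 - 2)*(-23) + 10/3) - 42 = (-9*(-23) + 10/3) - 42 = (207 + 10/3) - 42 = 631/3 - 42 = 505/3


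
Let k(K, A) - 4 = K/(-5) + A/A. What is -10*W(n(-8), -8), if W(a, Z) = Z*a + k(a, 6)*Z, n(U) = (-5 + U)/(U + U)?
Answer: 452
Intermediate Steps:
k(K, A) = 5 - K/5 (k(K, A) = 4 + (K/(-5) + A/A) = 4 + (K*(-⅕) + 1) = 4 + (-K/5 + 1) = 4 + (1 - K/5) = 5 - K/5)
n(U) = (-5 + U)/(2*U) (n(U) = (-5 + U)/((2*U)) = (-5 + U)*(1/(2*U)) = (-5 + U)/(2*U))
W(a, Z) = Z*a + Z*(5 - a/5) (W(a, Z) = Z*a + (5 - a/5)*Z = Z*a + Z*(5 - a/5))
-10*W(n(-8), -8) = -2*(-8)*(25 + 4*((½)*(-5 - 8)/(-8))) = -2*(-8)*(25 + 4*((½)*(-⅛)*(-13))) = -2*(-8)*(25 + 4*(13/16)) = -2*(-8)*(25 + 13/4) = -2*(-8)*113/4 = -10*(-226/5) = 452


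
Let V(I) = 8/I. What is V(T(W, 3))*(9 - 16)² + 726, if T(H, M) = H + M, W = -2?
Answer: 1118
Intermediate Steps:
V(T(W, 3))*(9 - 16)² + 726 = (8/(-2 + 3))*(9 - 16)² + 726 = (8/1)*(-7)² + 726 = (8*1)*49 + 726 = 8*49 + 726 = 392 + 726 = 1118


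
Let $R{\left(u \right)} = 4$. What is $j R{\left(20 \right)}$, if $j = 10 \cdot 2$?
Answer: $80$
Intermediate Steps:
$j = 20$
$j R{\left(20 \right)} = 20 \cdot 4 = 80$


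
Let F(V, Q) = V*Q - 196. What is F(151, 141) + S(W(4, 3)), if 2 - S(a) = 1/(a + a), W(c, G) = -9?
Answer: 379747/18 ≈ 21097.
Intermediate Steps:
F(V, Q) = -196 + Q*V (F(V, Q) = Q*V - 196 = -196 + Q*V)
S(a) = 2 - 1/(2*a) (S(a) = 2 - 1/(a + a) = 2 - 1/(2*a))
F(151, 141) + S(W(4, 3)) = (-196 + 141*151) + (2 - 1/2/(-9)) = (-196 + 21291) + (2 - 1/2*(-1/9)) = 21095 + (2 + 1/18) = 21095 + 37/18 = 379747/18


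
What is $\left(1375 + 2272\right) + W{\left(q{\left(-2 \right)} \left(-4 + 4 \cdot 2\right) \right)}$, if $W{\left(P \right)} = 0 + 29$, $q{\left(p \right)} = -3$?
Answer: $3676$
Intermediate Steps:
$W{\left(P \right)} = 29$
$\left(1375 + 2272\right) + W{\left(q{\left(-2 \right)} \left(-4 + 4 \cdot 2\right) \right)} = \left(1375 + 2272\right) + 29 = 3647 + 29 = 3676$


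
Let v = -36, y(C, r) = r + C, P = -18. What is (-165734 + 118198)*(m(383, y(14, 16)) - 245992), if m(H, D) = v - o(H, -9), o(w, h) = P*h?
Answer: 11702887840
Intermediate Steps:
y(C, r) = C + r
o(w, h) = -18*h
m(H, D) = -198 (m(H, D) = -36 - (-18)*(-9) = -36 - 1*162 = -36 - 162 = -198)
(-165734 + 118198)*(m(383, y(14, 16)) - 245992) = (-165734 + 118198)*(-198 - 245992) = -47536*(-246190) = 11702887840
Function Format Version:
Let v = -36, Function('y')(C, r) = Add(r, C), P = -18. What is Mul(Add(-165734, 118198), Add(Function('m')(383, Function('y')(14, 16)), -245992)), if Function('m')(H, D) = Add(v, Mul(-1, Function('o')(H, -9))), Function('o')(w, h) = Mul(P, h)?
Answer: 11702887840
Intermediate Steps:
Function('y')(C, r) = Add(C, r)
Function('o')(w, h) = Mul(-18, h)
Function('m')(H, D) = -198 (Function('m')(H, D) = Add(-36, Mul(-1, Mul(-18, -9))) = Add(-36, Mul(-1, 162)) = Add(-36, -162) = -198)
Mul(Add(-165734, 118198), Add(Function('m')(383, Function('y')(14, 16)), -245992)) = Mul(Add(-165734, 118198), Add(-198, -245992)) = Mul(-47536, -246190) = 11702887840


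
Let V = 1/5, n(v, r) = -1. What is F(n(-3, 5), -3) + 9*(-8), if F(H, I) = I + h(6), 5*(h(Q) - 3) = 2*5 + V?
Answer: -1749/25 ≈ -69.960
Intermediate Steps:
V = ⅕ ≈ 0.20000
h(Q) = 126/25 (h(Q) = 3 + (2*5 + ⅕)/5 = 3 + (10 + ⅕)/5 = 3 + (⅕)*(51/5) = 3 + 51/25 = 126/25)
F(H, I) = 126/25 + I (F(H, I) = I + 126/25 = 126/25 + I)
F(n(-3, 5), -3) + 9*(-8) = (126/25 - 3) + 9*(-8) = 51/25 - 72 = -1749/25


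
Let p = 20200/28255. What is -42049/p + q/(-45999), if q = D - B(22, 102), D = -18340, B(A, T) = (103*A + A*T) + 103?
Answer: -3643379668327/61945320 ≈ -58816.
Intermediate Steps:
B(A, T) = 103 + 103*A + A*T
p = 4040/5651 (p = 20200*(1/28255) = 4040/5651 ≈ 0.71492)
q = -22953 (q = -18340 - (103 + 103*22 + 22*102) = -18340 - (103 + 2266 + 2244) = -18340 - 1*4613 = -18340 - 4613 = -22953)
-42049/p + q/(-45999) = -42049/4040/5651 - 22953/(-45999) = -42049*5651/4040 - 22953*(-1/45999) = -237618899/4040 + 7651/15333 = -3643379668327/61945320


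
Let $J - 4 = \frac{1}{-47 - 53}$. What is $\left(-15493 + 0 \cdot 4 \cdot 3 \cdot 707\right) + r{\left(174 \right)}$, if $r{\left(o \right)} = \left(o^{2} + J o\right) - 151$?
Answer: $\frac{766313}{50} \approx 15326.0$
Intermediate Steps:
$J = \frac{399}{100}$ ($J = 4 + \frac{1}{-47 - 53} = 4 + \frac{1}{-100} = 4 - \frac{1}{100} = \frac{399}{100} \approx 3.99$)
$r{\left(o \right)} = -151 + o^{2} + \frac{399 o}{100}$ ($r{\left(o \right)} = \left(o^{2} + \frac{399 o}{100}\right) - 151 = -151 + o^{2} + \frac{399 o}{100}$)
$\left(-15493 + 0 \cdot 4 \cdot 3 \cdot 707\right) + r{\left(174 \right)} = \left(-15493 + 0 \cdot 4 \cdot 3 \cdot 707\right) + \left(-151 + 174^{2} + \frac{399}{100} \cdot 174\right) = \left(-15493 + 0 \cdot 3 \cdot 707\right) + \left(-151 + 30276 + \frac{34713}{50}\right) = \left(-15493 + 0 \cdot 707\right) + \frac{1540963}{50} = \left(-15493 + 0\right) + \frac{1540963}{50} = -15493 + \frac{1540963}{50} = \frac{766313}{50}$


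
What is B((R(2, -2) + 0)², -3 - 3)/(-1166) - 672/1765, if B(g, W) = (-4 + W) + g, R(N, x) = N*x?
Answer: -397071/1028995 ≈ -0.38588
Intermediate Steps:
B(g, W) = -4 + W + g
B((R(2, -2) + 0)², -3 - 3)/(-1166) - 672/1765 = (-4 + (-3 - 3) + (2*(-2) + 0)²)/(-1166) - 672/1765 = (-4 - 6 + (-4 + 0)²)*(-1/1166) - 672*1/1765 = (-4 - 6 + (-4)²)*(-1/1166) - 672/1765 = (-4 - 6 + 16)*(-1/1166) - 672/1765 = 6*(-1/1166) - 672/1765 = -3/583 - 672/1765 = -397071/1028995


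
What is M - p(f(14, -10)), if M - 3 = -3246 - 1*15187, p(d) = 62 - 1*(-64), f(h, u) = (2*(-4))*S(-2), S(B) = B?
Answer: -18556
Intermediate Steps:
f(h, u) = 16 (f(h, u) = (2*(-4))*(-2) = -8*(-2) = 16)
p(d) = 126 (p(d) = 62 + 64 = 126)
M = -18430 (M = 3 + (-3246 - 1*15187) = 3 + (-3246 - 15187) = 3 - 18433 = -18430)
M - p(f(14, -10)) = -18430 - 1*126 = -18430 - 126 = -18556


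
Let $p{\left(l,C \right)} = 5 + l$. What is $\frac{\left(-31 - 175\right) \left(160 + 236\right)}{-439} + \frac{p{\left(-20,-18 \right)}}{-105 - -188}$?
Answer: $\frac{6764223}{36437} \approx 185.64$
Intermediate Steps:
$\frac{\left(-31 - 175\right) \left(160 + 236\right)}{-439} + \frac{p{\left(-20,-18 \right)}}{-105 - -188} = \frac{\left(-31 - 175\right) \left(160 + 236\right)}{-439} + \frac{5 - 20}{-105 - -188} = \left(-206\right) 396 \left(- \frac{1}{439}\right) - \frac{15}{-105 + 188} = \left(-81576\right) \left(- \frac{1}{439}\right) - \frac{15}{83} = \frac{81576}{439} - \frac{15}{83} = \frac{6764223}{36437}$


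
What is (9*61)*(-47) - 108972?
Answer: -134775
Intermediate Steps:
(9*61)*(-47) - 108972 = 549*(-47) - 108972 = -25803 - 108972 = -134775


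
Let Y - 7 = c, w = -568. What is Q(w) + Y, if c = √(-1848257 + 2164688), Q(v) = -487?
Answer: -480 + 3*√35159 ≈ 82.522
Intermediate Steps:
c = 3*√35159 (c = √316431 = 3*√35159 ≈ 562.52)
Y = 7 + 3*√35159 ≈ 569.52
Q(w) + Y = -487 + (7 + 3*√35159) = -480 + 3*√35159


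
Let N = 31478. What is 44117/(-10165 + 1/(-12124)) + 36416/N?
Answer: -6174427567524/1939681615679 ≈ -3.1832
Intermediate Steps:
44117/(-10165 + 1/(-12124)) + 36416/N = 44117/(-10165 + 1/(-12124)) + 36416/31478 = 44117/(-10165 - 1/12124) + 36416*(1/31478) = 44117/(-123240461/12124) + 18208/15739 = 44117*(-12124/123240461) + 18208/15739 = -534874508/123240461 + 18208/15739 = -6174427567524/1939681615679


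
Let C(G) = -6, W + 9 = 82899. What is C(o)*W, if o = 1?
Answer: -497340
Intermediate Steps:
W = 82890 (W = -9 + 82899 = 82890)
C(o)*W = -6*82890 = -497340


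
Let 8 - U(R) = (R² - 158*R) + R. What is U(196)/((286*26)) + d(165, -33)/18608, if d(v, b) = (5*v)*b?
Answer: -86133947/34592272 ≈ -2.4900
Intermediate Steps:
U(R) = 8 - R² + 157*R (U(R) = 8 - ((R² - 158*R) + R) = 8 - (R² - 157*R) = 8 + (-R² + 157*R) = 8 - R² + 157*R)
d(v, b) = 5*b*v
U(196)/((286*26)) + d(165, -33)/18608 = (8 - 1*196² + 157*196)/((286*26)) + (5*(-33)*165)/18608 = (8 - 1*38416 + 30772)/7436 - 27225*1/18608 = (8 - 38416 + 30772)*(1/7436) - 27225/18608 = -7636*1/7436 - 27225/18608 = -1909/1859 - 27225/18608 = -86133947/34592272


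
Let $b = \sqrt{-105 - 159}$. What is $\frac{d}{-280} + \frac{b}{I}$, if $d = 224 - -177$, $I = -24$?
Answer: $- \frac{401}{280} - \frac{i \sqrt{66}}{12} \approx -1.4321 - 0.677 i$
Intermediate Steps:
$d = 401$ ($d = 224 + 177 = 401$)
$b = 2 i \sqrt{66}$ ($b = \sqrt{-264} = 2 i \sqrt{66} \approx 16.248 i$)
$\frac{d}{-280} + \frac{b}{I} = \frac{401}{-280} + \frac{2 i \sqrt{66}}{-24} = 401 \left(- \frac{1}{280}\right) + 2 i \sqrt{66} \left(- \frac{1}{24}\right) = - \frac{401}{280} - \frac{i \sqrt{66}}{12}$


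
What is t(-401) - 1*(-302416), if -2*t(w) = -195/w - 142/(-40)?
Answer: 4850720269/16040 ≈ 3.0241e+5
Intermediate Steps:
t(w) = -71/40 + 195/(2*w) (t(w) = -(-195/w - 142/(-40))/2 = -(-195/w - 142*(-1/40))/2 = -(-195/w + 71/20)/2 = -(71/20 - 195/w)/2 = -71/40 + 195/(2*w))
t(-401) - 1*(-302416) = (1/40)*(3900 - 71*(-401))/(-401) - 1*(-302416) = (1/40)*(-1/401)*(3900 + 28471) + 302416 = (1/40)*(-1/401)*32371 + 302416 = -32371/16040 + 302416 = 4850720269/16040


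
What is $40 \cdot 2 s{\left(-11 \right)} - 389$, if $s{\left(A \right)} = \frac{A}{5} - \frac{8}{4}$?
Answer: $-725$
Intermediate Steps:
$s{\left(A \right)} = -2 + \frac{A}{5}$ ($s{\left(A \right)} = A \frac{1}{5} - 2 = \frac{A}{5} - 2 = -2 + \frac{A}{5}$)
$40 \cdot 2 s{\left(-11 \right)} - 389 = 40 \cdot 2 \left(-2 + \frac{1}{5} \left(-11\right)\right) - 389 = 80 \left(-2 - \frac{11}{5}\right) - 389 = 80 \left(- \frac{21}{5}\right) - 389 = -336 - 389 = -725$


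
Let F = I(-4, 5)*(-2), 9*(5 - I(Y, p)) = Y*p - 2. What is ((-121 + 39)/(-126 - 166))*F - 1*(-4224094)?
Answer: 2775227011/657 ≈ 4.2241e+6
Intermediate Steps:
I(Y, p) = 47/9 - Y*p/9 (I(Y, p) = 5 - (Y*p - 2)/9 = 5 - (-2 + Y*p)/9 = 5 + (2/9 - Y*p/9) = 47/9 - Y*p/9)
F = -134/9 (F = (47/9 - 1/9*(-4)*5)*(-2) = (47/9 + 20/9)*(-2) = (67/9)*(-2) = -134/9 ≈ -14.889)
((-121 + 39)/(-126 - 166))*F - 1*(-4224094) = ((-121 + 39)/(-126 - 166))*(-134/9) - 1*(-4224094) = -82/(-292)*(-134/9) + 4224094 = -82*(-1/292)*(-134/9) + 4224094 = (41/146)*(-134/9) + 4224094 = -2747/657 + 4224094 = 2775227011/657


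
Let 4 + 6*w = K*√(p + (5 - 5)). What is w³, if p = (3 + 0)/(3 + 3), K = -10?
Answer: -83/27 - 245*√2/108 ≈ -6.2822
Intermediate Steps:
p = ½ (p = 3/6 = 3*(⅙) = ½ ≈ 0.50000)
w = -⅔ - 5*√2/6 (w = -⅔ + (-10*√(½ + (5 - 5)))/6 = -⅔ + (-10*√(½ + 0))/6 = -⅔ + (-5*√2)/6 = -⅔ - 5*√2/6 ≈ -1.8452)
w³ = (-⅔ - 5*√2/6)³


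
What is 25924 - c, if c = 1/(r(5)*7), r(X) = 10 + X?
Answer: 2722019/105 ≈ 25924.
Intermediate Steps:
c = 1/105 (c = 1/((10 + 5)*7) = 1/(15*7) = 1/105 ≈ 0.0095238)
25924 - c = 25924 - 1*1/105 = 25924 - 1/105 = 2722019/105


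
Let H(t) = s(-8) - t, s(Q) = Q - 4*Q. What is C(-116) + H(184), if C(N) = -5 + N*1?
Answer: -281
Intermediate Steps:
C(N) = -5 + N
s(Q) = -3*Q
H(t) = 24 - t (H(t) = -3*(-8) - t = 24 - t)
C(-116) + H(184) = (-5 - 116) + (24 - 1*184) = -121 + (24 - 184) = -121 - 160 = -281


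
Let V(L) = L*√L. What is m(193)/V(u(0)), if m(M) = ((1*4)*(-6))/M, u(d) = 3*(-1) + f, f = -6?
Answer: -8*I/1737 ≈ -0.0046056*I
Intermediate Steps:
u(d) = -9 (u(d) = 3*(-1) - 6 = -3 - 6 = -9)
V(L) = L^(3/2)
m(M) = -24/M (m(M) = (4*(-6))/M = -24/M)
m(193)/V(u(0)) = (-24/193)/((-9)^(3/2)) = (-24*1/193)/((-27*I)) = -8*I/1737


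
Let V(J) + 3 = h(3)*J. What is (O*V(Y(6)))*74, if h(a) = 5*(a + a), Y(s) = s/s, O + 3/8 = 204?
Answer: 1627371/4 ≈ 4.0684e+5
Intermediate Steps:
O = 1629/8 (O = -3/8 + 204 = 1629/8 ≈ 203.63)
Y(s) = 1
h(a) = 10*a (h(a) = 5*(2*a) = 10*a)
V(J) = -3 + 30*J (V(J) = -3 + (10*3)*J = -3 + 30*J)
(O*V(Y(6)))*74 = (1629*(-3 + 30*1)/8)*74 = (1629*(-3 + 30)/8)*74 = ((1629/8)*27)*74 = (43983/8)*74 = 1627371/4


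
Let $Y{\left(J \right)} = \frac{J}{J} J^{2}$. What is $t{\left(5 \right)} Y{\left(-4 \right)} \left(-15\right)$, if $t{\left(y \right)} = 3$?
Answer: $-720$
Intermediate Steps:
$Y{\left(J \right)} = J^{2}$ ($Y{\left(J \right)} = 1 J^{2} = J^{2}$)
$t{\left(5 \right)} Y{\left(-4 \right)} \left(-15\right) = 3 \left(-4\right)^{2} \left(-15\right) = 3 \cdot 16 \left(-15\right) = 48 \left(-15\right) = -720$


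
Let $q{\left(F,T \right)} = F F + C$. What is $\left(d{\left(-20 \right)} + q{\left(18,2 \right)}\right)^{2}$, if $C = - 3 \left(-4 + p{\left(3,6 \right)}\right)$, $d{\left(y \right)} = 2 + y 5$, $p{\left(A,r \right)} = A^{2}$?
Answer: $44521$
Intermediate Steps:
$d{\left(y \right)} = 2 + 5 y$
$C = -15$ ($C = - 3 \left(-4 + 3^{2}\right) = - 3 \left(-4 + 9\right) = \left(-3\right) 5 = -15$)
$q{\left(F,T \right)} = -15 + F^{2}$ ($q{\left(F,T \right)} = F F - 15 = F^{2} - 15 = -15 + F^{2}$)
$\left(d{\left(-20 \right)} + q{\left(18,2 \right)}\right)^{2} = \left(\left(2 + 5 \left(-20\right)\right) - \left(15 - 18^{2}\right)\right)^{2} = \left(\left(2 - 100\right) + \left(-15 + 324\right)\right)^{2} = \left(-98 + 309\right)^{2} = 211^{2} = 44521$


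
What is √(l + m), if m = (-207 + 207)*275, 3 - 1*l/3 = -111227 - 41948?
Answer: √459534 ≈ 677.89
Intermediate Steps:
l = 459534 (l = 9 - 3*(-111227 - 41948) = 9 - 3*(-153175) = 9 + 459525 = 459534)
m = 0 (m = 0*275 = 0)
√(l + m) = √(459534 + 0) = √459534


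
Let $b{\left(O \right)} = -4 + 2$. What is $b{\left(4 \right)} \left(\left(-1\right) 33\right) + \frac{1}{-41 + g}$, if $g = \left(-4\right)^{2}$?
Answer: $\frac{1649}{25} \approx 65.96$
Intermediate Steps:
$b{\left(O \right)} = -2$
$g = 16$
$b{\left(4 \right)} \left(\left(-1\right) 33\right) + \frac{1}{-41 + g} = - 2 \left(\left(-1\right) 33\right) + \frac{1}{-41 + 16} = \left(-2\right) \left(-33\right) + \frac{1}{-25} = 66 - \frac{1}{25} = \frac{1649}{25}$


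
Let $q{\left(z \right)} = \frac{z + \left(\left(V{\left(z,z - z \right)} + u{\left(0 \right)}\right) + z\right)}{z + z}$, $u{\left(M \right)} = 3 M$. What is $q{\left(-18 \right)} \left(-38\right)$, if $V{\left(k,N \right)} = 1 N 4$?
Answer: $-38$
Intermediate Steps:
$V{\left(k,N \right)} = 4 N$ ($V{\left(k,N \right)} = N 4 = 4 N$)
$q{\left(z \right)} = 1$ ($q{\left(z \right)} = \frac{z + \left(\left(4 \left(z - z\right) + 3 \cdot 0\right) + z\right)}{z + z} = \frac{z + \left(\left(4 \cdot 0 + 0\right) + z\right)}{2 z} = \left(z + \left(\left(0 + 0\right) + z\right)\right) \frac{1}{2 z} = \left(z + \left(0 + z\right)\right) \frac{1}{2 z} = \left(z + z\right) \frac{1}{2 z} = 2 z \frac{1}{2 z} = 1$)
$q{\left(-18 \right)} \left(-38\right) = 1 \left(-38\right) = -38$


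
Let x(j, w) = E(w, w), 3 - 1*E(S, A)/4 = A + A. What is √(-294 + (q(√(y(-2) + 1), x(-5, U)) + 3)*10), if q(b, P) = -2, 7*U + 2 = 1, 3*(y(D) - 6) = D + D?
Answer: 2*I*√71 ≈ 16.852*I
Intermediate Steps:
y(D) = 6 + 2*D/3 (y(D) = 6 + (D + D)/3 = 6 + (2*D)/3 = 6 + 2*D/3)
E(S, A) = 12 - 8*A (E(S, A) = 12 - 4*(A + A) = 12 - 8*A)
U = -⅐ (U = -2/7 + (⅐)*1 = -2/7 + ⅐ = -⅐ ≈ -0.14286)
x(j, w) = 12 - 8*w
√(-294 + (q(√(y(-2) + 1), x(-5, U)) + 3)*10) = √(-294 + (-2 + 3)*10) = √(-294 + 1*10) = √(-294 + 10) = √(-284) = 2*I*√71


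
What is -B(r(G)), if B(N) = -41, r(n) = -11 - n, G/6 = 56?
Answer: 41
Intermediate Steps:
G = 336 (G = 6*56 = 336)
-B(r(G)) = -1*(-41) = 41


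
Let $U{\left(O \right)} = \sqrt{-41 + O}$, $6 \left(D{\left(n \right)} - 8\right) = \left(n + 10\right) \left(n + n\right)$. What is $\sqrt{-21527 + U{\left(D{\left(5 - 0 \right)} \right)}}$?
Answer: $\sqrt{-21527 + 2 i \sqrt{2}} \approx 0.0096 + 146.72 i$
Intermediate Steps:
$D{\left(n \right)} = 8 + \frac{n \left(10 + n\right)}{3}$ ($D{\left(n \right)} = 8 + \frac{\left(n + 10\right) \left(n + n\right)}{6} = 8 + \frac{\left(10 + n\right) 2 n}{6} = 8 + \frac{2 n \left(10 + n\right)}{6} = 8 + \frac{n \left(10 + n\right)}{3}$)
$\sqrt{-21527 + U{\left(D{\left(5 - 0 \right)} \right)}} = \sqrt{-21527 + \sqrt{-41 + \left(8 + \frac{\left(5 - 0\right)^{2}}{3} + \frac{10 \left(5 - 0\right)}{3}\right)}} = \sqrt{-21527 + \sqrt{-41 + \left(8 + \frac{\left(5 + 0\right)^{2}}{3} + \frac{10 \left(5 + 0\right)}{3}\right)}} = \sqrt{-21527 + \sqrt{-41 + \left(8 + \frac{5^{2}}{3} + \frac{10}{3} \cdot 5\right)}} = \sqrt{-21527 + \sqrt{-41 + \left(8 + \frac{1}{3} \cdot 25 + \frac{50}{3}\right)}} = \sqrt{-21527 + \sqrt{-41 + \left(8 + \frac{25}{3} + \frac{50}{3}\right)}} = \sqrt{-21527 + \sqrt{-41 + 33}} = \sqrt{-21527 + \sqrt{-8}} = \sqrt{-21527 + 2 i \sqrt{2}}$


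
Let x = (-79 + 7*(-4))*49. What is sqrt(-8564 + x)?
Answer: I*sqrt(13807) ≈ 117.5*I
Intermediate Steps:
x = -5243 (x = (-79 - 28)*49 = -107*49 = -5243)
sqrt(-8564 + x) = sqrt(-8564 - 5243) = sqrt(-13807) = I*sqrt(13807)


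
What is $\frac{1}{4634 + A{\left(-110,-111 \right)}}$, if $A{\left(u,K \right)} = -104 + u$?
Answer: $\frac{1}{4420} \approx 0.00022624$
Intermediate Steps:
$\frac{1}{4634 + A{\left(-110,-111 \right)}} = \frac{1}{4634 - 214} = \frac{1}{4420}$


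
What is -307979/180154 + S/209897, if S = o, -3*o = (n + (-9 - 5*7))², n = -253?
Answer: -69940936225/37813784138 ≈ -1.8496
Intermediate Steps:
o = -29403 (o = -(-253 + (-9 - 5*7))²/3 = -(-253 + (-9 - 35))²/3 = -(-253 - 44)²/3 = -⅓*(-297)² = -⅓*88209 = -29403)
S = -29403
-307979/180154 + S/209897 = -307979/180154 - 29403/209897 = -69940936225/37813784138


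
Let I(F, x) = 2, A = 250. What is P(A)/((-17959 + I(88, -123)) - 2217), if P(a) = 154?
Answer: -1/131 ≈ -0.0076336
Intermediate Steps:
P(A)/((-17959 + I(88, -123)) - 2217) = 154/((-17959 + 2) - 2217) = 154/(-17957 - 2217) = 154/(-20174) = 154*(-1/20174) = -1/131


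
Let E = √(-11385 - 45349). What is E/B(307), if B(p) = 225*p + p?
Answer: I*√56734/69382 ≈ 0.003433*I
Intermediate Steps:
B(p) = 226*p
E = I*√56734 (E = √(-56734) = I*√56734 ≈ 238.19*I)
E/B(307) = (I*√56734)/((226*307)) = (I*√56734)/69382 = (I*√56734)*(1/69382) = I*√56734/69382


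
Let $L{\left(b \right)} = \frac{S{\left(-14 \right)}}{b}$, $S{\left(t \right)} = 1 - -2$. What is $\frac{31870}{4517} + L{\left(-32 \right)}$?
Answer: $\frac{1006289}{144544} \approx 6.9618$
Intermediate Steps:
$S{\left(t \right)} = 3$ ($S{\left(t \right)} = 1 + 2 = 3$)
$L{\left(b \right)} = \frac{3}{b}$
$\frac{31870}{4517} + L{\left(-32 \right)} = \frac{31870}{4517} + \frac{3}{-32} = 31870 \cdot \frac{1}{4517} + 3 \left(- \frac{1}{32}\right) = \frac{31870}{4517} - \frac{3}{32} = \frac{1006289}{144544}$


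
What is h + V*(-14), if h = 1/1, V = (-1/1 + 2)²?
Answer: -13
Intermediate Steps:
V = 1 (V = (-1*1 + 2)² = (-1 + 2)² = 1² = 1)
h = 1
h + V*(-14) = 1 + 1*(-14) = 1 - 14 = -13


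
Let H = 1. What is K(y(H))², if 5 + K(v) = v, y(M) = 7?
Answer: 4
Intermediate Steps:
K(v) = -5 + v
K(y(H))² = (-5 + 7)² = 2² = 4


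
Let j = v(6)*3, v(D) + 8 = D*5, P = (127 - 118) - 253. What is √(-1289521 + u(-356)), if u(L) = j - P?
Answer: I*√1289211 ≈ 1135.4*I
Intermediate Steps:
P = -244 (P = 9 - 253 = -244)
v(D) = -8 + 5*D (v(D) = -8 + D*5 = -8 + 5*D)
j = 66 (j = (-8 + 5*6)*3 = (-8 + 30)*3 = 22*3 = 66)
u(L) = 310 (u(L) = 66 - 1*(-244) = 66 + 244 = 310)
√(-1289521 + u(-356)) = √(-1289521 + 310) = √(-1289211) = I*√1289211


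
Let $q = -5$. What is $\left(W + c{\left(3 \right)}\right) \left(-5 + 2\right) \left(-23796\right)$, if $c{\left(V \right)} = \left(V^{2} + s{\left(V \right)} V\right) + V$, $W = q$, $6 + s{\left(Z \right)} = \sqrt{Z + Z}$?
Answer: $-785268 + 214164 \sqrt{6} \approx -2.6068 \cdot 10^{5}$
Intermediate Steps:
$s{\left(Z \right)} = -6 + \sqrt{2} \sqrt{Z}$ ($s{\left(Z \right)} = -6 + \sqrt{Z + Z} = -6 + \sqrt{2 Z} = -6 + \sqrt{2} \sqrt{Z}$)
$W = -5$
$c{\left(V \right)} = V + V^{2} + V \left(-6 + \sqrt{2} \sqrt{V}\right)$ ($c{\left(V \right)} = \left(V^{2} + \left(-6 + \sqrt{2} \sqrt{V}\right) V\right) + V = \left(V^{2} + V \left(-6 + \sqrt{2} \sqrt{V}\right)\right) + V = V + V^{2} + V \left(-6 + \sqrt{2} \sqrt{V}\right)$)
$\left(W + c{\left(3 \right)}\right) \left(-5 + 2\right) \left(-23796\right) = \left(-5 + 3 \left(-5 + 3 + \sqrt{2} \sqrt{3}\right)\right) \left(-5 + 2\right) \left(-23796\right) = \left(-5 + 3 \left(-5 + 3 + \sqrt{6}\right)\right) \left(-3\right) \left(-23796\right) = \left(-5 + 3 \left(-2 + \sqrt{6}\right)\right) \left(-3\right) \left(-23796\right) = \left(-5 - \left(6 - 3 \sqrt{6}\right)\right) \left(-3\right) \left(-23796\right) = \left(-11 + 3 \sqrt{6}\right) \left(-3\right) \left(-23796\right) = \left(33 - 9 \sqrt{6}\right) \left(-23796\right) = -785268 + 214164 \sqrt{6}$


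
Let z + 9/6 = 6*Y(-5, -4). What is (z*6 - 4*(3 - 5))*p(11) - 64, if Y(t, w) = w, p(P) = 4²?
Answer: -2384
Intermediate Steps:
p(P) = 16
z = -51/2 (z = -3/2 + 6*(-4) = -3/2 - 24 = -51/2 ≈ -25.500)
(z*6 - 4*(3 - 5))*p(11) - 64 = (-51/2*6 - 4*(3 - 5))*16 - 64 = (-153 - 4*(-2))*16 - 64 = (-153 + 8)*16 - 64 = -145*16 - 64 = -2320 - 64 = -2384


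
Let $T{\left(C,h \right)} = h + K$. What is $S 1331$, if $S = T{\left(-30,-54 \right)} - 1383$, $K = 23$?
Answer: $-1882034$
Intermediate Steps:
$T{\left(C,h \right)} = 23 + h$ ($T{\left(C,h \right)} = h + 23 = 23 + h$)
$S = -1414$ ($S = \left(23 - 54\right) - 1383 = -31 - 1383 = -1414$)
$S 1331 = \left(-1414\right) 1331 = -1882034$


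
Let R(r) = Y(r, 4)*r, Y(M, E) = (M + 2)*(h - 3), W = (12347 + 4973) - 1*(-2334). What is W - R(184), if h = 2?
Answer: 53878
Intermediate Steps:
W = 19654 (W = 17320 + 2334 = 19654)
Y(M, E) = -2 - M (Y(M, E) = (M + 2)*(2 - 3) = (2 + M)*(-1) = -2 - M)
R(r) = r*(-2 - r) (R(r) = (-2 - r)*r = r*(-2 - r))
W - R(184) = 19654 - (-1)*184*(2 + 184) = 19654 - (-1)*184*186 = 19654 - 1*(-34224) = 19654 + 34224 = 53878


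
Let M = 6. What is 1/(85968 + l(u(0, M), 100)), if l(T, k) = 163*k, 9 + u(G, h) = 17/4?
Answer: 1/102268 ≈ 9.7782e-6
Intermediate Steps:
u(G, h) = -19/4 (u(G, h) = -9 + 17/4 = -19/4)
1/(85968 + l(u(0, M), 100)) = 1/(85968 + 163*100) = 1/(85968 + 16300) = 1/102268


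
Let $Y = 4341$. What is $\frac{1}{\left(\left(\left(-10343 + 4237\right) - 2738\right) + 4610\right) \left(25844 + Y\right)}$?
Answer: $- \frac{1}{127803290} \approx -7.8245 \cdot 10^{-9}$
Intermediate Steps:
$\frac{1}{\left(\left(\left(-10343 + 4237\right) - 2738\right) + 4610\right) \left(25844 + Y\right)} = \frac{1}{\left(\left(\left(-10343 + 4237\right) - 2738\right) + 4610\right) \left(25844 + 4341\right)} = \frac{1}{\left(\left(-6106 - 2738\right) + 4610\right) 30185} = \frac{1}{\left(-8844 + 4610\right) 30185} = \frac{1}{\left(-4234\right) 30185} = \frac{1}{-127803290} = - \frac{1}{127803290}$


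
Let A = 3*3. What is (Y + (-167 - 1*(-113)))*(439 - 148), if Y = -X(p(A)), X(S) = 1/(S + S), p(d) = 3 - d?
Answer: -62759/4 ≈ -15690.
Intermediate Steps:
A = 9
X(S) = 1/(2*S)
Y = 1/12 (Y = -1/(2*(3 - 1*9)) = -1/(2*(3 - 9)) = -1/(2*(-6)) = -(-1)/(2*6) = -1*(-1/12) = 1/12 ≈ 0.083333)
(Y + (-167 - 1*(-113)))*(439 - 148) = (1/12 + (-167 - 1*(-113)))*(439 - 148) = (1/12 + (-167 + 113))*291 = (1/12 - 54)*291 = -647/12*291 = -62759/4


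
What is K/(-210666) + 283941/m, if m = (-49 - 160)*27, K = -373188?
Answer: -1068718793/22014597 ≈ -48.546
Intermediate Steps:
m = -5643 (m = -209*27 = -5643)
K/(-210666) + 283941/m = -373188/(-210666) + 283941/(-5643) = -373188*(-1/210666) + 283941*(-1/5643) = 62198/35111 - 31549/627 = -1068718793/22014597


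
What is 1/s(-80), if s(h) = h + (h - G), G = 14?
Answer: -1/174 ≈ -0.0057471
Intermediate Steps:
s(h) = -14 + 2*h (s(h) = h + (h - 1*14) = h + (h - 14) = h + (-14 + h) = -14 + 2*h)
1/s(-80) = 1/(-14 + 2*(-80)) = 1/(-14 - 160) = 1/(-174) = -1/174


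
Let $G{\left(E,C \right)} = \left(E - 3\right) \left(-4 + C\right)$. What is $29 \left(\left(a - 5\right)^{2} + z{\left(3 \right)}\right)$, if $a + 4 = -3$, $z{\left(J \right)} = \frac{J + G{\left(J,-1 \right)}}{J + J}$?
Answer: $\frac{8381}{2} \approx 4190.5$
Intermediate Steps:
$G{\left(E,C \right)} = \left(-4 + C\right) \left(-3 + E\right)$ ($G{\left(E,C \right)} = \left(-3 + E\right) \left(-4 + C\right) = \left(-4 + C\right) \left(-3 + E\right)$)
$z{\left(J \right)} = \frac{15 - 4 J}{2 J}$ ($z{\left(J \right)} = \frac{J - \left(-15 + 5 J\right)}{J + J} = \frac{J + \left(12 - 4 J + 3 - J\right)}{2 J} = \left(J - \left(-15 + 5 J\right)\right) \frac{1}{2 J} = \left(15 - 4 J\right) \frac{1}{2 J} = \frac{15 - 4 J}{2 J}$)
$a = -7$ ($a = -4 - 3 = -7$)
$29 \left(\left(a - 5\right)^{2} + z{\left(3 \right)}\right) = 29 \left(\left(-7 - 5\right)^{2} - \left(2 - \frac{15}{2 \cdot 3}\right)\right) = 29 \left(\left(-12\right)^{2} + \left(-2 + \frac{15}{2} \cdot \frac{1}{3}\right)\right) = 29 \left(144 + \left(-2 + \frac{5}{2}\right)\right) = 29 \left(144 + \frac{1}{2}\right) = 29 \cdot \frac{289}{2} = \frac{8381}{2}$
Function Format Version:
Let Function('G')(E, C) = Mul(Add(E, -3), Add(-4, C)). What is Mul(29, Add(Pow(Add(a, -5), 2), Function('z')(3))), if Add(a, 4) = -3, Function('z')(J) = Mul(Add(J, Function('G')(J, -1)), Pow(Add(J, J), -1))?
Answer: Rational(8381, 2) ≈ 4190.5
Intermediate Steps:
Function('G')(E, C) = Mul(Add(-4, C), Add(-3, E)) (Function('G')(E, C) = Mul(Add(-3, E), Add(-4, C)) = Mul(Add(-4, C), Add(-3, E)))
Function('z')(J) = Mul(Rational(1, 2), Pow(J, -1), Add(15, Mul(-4, J))) (Function('z')(J) = Mul(Add(J, Add(12, Mul(-4, J), Mul(-3, -1), Mul(-1, J))), Pow(Add(J, J), -1)) = Mul(Add(J, Add(12, Mul(-4, J), 3, Mul(-1, J))), Pow(Mul(2, J), -1)) = Mul(Add(J, Add(15, Mul(-5, J))), Mul(Rational(1, 2), Pow(J, -1))) = Mul(Add(15, Mul(-4, J)), Mul(Rational(1, 2), Pow(J, -1))) = Mul(Rational(1, 2), Pow(J, -1), Add(15, Mul(-4, J))))
a = -7 (a = Add(-4, -3) = -7)
Mul(29, Add(Pow(Add(a, -5), 2), Function('z')(3))) = Mul(29, Add(Pow(Add(-7, -5), 2), Add(-2, Mul(Rational(15, 2), Pow(3, -1))))) = Mul(29, Add(Pow(-12, 2), Add(-2, Mul(Rational(15, 2), Rational(1, 3))))) = Mul(29, Add(144, Add(-2, Rational(5, 2)))) = Mul(29, Add(144, Rational(1, 2))) = Mul(29, Rational(289, 2)) = Rational(8381, 2)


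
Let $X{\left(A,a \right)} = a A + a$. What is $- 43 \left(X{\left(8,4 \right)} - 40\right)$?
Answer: $172$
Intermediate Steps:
$X{\left(A,a \right)} = a + A a$ ($X{\left(A,a \right)} = A a + a = a + A a$)
$- 43 \left(X{\left(8,4 \right)} - 40\right) = - 43 \left(4 \left(1 + 8\right) - 40\right) = - 43 \left(4 \cdot 9 - 40\right) = - 43 \left(36 - 40\right) = \left(-43\right) \left(-4\right) = 172$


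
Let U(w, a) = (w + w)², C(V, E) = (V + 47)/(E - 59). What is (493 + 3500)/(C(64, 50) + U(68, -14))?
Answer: 1089/5041 ≈ 0.21603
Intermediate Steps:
C(V, E) = (47 + V)/(-59 + E)
U(w, a) = 4*w² (U(w, a) = (2*w)² = 4*w²)
(493 + 3500)/(C(64, 50) + U(68, -14)) = (493 + 3500)/((47 + 64)/(-59 + 50) + 4*68²) = 3993/(111/(-9) + 4*4624) = 3993/(-⅑*111 + 18496) = 3993/(-37/3 + 18496) = 3993/(55451/3) = 3993*(3/55451) = 1089/5041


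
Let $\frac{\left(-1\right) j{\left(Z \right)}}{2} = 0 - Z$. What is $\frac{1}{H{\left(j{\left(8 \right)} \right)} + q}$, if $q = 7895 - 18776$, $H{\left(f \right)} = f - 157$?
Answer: $- \frac{1}{11022} \approx -9.0728 \cdot 10^{-5}$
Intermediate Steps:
$j{\left(Z \right)} = 2 Z$ ($j{\left(Z \right)} = - 2 \left(0 - Z\right) = - 2 \left(- Z\right) = 2 Z$)
$H{\left(f \right)} = -157 + f$
$q = -10881$ ($q = 7895 - 18776 = -10881$)
$\frac{1}{H{\left(j{\left(8 \right)} \right)} + q} = \frac{1}{\left(-157 + 2 \cdot 8\right) - 10881} = \frac{1}{\left(-157 + 16\right) - 10881} = \frac{1}{-141 - 10881} = \frac{1}{-11022} = - \frac{1}{11022}$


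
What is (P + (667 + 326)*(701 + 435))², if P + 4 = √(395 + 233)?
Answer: 1272483266564 + 4512176*√157 ≈ 1.2725e+12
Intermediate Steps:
P = -4 + 2*√157 (P = -4 + √(395 + 233) = -4 + √628 = -4 + 2*√157 ≈ 21.060)
(P + (667 + 326)*(701 + 435))² = ((-4 + 2*√157) + (667 + 326)*(701 + 435))² = ((-4 + 2*√157) + 993*1136)² = ((-4 + 2*√157) + 1128048)² = (1128044 + 2*√157)²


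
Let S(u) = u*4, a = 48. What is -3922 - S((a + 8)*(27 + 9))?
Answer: -11986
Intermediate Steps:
S(u) = 4*u
-3922 - S((a + 8)*(27 + 9)) = -3922 - 4*(48 + 8)*(27 + 9) = -3922 - 4*56*36 = -3922 - 4*2016 = -3922 - 1*8064 = -3922 - 8064 = -11986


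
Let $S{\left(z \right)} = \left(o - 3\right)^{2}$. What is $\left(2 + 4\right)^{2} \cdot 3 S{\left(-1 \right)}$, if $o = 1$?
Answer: $432$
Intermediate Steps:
$S{\left(z \right)} = 4$ ($S{\left(z \right)} = \left(1 - 3\right)^{2} = \left(-2\right)^{2} = 4$)
$\left(2 + 4\right)^{2} \cdot 3 S{\left(-1 \right)} = \left(2 + 4\right)^{2} \cdot 3 \cdot 4 = 6^{2} \cdot 3 \cdot 4 = 36 \cdot 3 \cdot 4 = 108 \cdot 4 = 432$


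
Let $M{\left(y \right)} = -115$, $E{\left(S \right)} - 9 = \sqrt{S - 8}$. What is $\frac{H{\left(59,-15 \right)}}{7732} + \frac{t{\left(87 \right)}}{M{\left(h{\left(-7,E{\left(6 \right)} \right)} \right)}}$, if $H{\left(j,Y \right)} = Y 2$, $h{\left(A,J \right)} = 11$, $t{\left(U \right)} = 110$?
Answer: $- \frac{85397}{88918} \approx -0.9604$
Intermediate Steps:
$E{\left(S \right)} = 9 + \sqrt{-8 + S}$ ($E{\left(S \right)} = 9 + \sqrt{S - 8} = 9 + \sqrt{-8 + S}$)
$H{\left(j,Y \right)} = 2 Y$
$\frac{H{\left(59,-15 \right)}}{7732} + \frac{t{\left(87 \right)}}{M{\left(h{\left(-7,E{\left(6 \right)} \right)} \right)}} = \frac{2 \left(-15\right)}{7732} + \frac{110}{-115} = \left(-30\right) \frac{1}{7732} + 110 \left(- \frac{1}{115}\right) = - \frac{15}{3866} - \frac{22}{23} = - \frac{85397}{88918}$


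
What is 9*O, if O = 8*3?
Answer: 216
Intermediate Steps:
O = 24
9*O = 9*24 = 216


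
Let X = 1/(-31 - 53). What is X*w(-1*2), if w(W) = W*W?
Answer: -1/21 ≈ -0.047619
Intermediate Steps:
X = -1/84 (X = 1/(-84) = -1/84 ≈ -0.011905)
w(W) = W²
X*w(-1*2) = -(-1*2)²/84 = -1/84*(-2)² = -1/84*4 = -1/21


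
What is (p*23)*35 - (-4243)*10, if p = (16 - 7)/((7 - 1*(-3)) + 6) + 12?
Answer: 840685/16 ≈ 52543.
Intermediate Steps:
p = 201/16 (p = 9/((7 + 3) + 6) + 12 = 9/(10 + 6) + 12 = 9/16 + 12 = 201/16 ≈ 12.563)
(p*23)*35 - (-4243)*10 = ((201/16)*23)*35 - (-4243)*10 = (4623/16)*35 - 1*(-42430) = 161805/16 + 42430 = 840685/16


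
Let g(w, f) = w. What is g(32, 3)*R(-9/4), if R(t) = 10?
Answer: 320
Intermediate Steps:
g(32, 3)*R(-9/4) = 32*10 = 320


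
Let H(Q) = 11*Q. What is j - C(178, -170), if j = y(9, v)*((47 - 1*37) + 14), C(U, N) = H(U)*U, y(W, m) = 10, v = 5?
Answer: -348284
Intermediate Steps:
C(U, N) = 11*U² (C(U, N) = (11*U)*U = 11*U²)
j = 240 (j = 10*((47 - 1*37) + 14) = 10*((47 - 37) + 14) = 10*(10 + 14) = 10*24 = 240)
j - C(178, -170) = 240 - 11*178² = 240 - 11*31684 = 240 - 1*348524 = 240 - 348524 = -348284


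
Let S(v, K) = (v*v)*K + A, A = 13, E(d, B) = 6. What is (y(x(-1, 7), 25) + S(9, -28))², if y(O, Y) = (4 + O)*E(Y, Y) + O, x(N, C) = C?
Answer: 4761124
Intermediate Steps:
S(v, K) = 13 + K*v² (S(v, K) = (v*v)*K + 13 = v²*K + 13 = K*v² + 13 = 13 + K*v²)
y(O, Y) = 24 + 7*O (y(O, Y) = (4 + O)*6 + O = (24 + 6*O) + O = 24 + 7*O)
(y(x(-1, 7), 25) + S(9, -28))² = ((24 + 7*7) + (13 - 28*9²))² = ((24 + 49) + (13 - 28*81))² = (73 + (13 - 2268))² = (73 - 2255)² = (-2182)² = 4761124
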